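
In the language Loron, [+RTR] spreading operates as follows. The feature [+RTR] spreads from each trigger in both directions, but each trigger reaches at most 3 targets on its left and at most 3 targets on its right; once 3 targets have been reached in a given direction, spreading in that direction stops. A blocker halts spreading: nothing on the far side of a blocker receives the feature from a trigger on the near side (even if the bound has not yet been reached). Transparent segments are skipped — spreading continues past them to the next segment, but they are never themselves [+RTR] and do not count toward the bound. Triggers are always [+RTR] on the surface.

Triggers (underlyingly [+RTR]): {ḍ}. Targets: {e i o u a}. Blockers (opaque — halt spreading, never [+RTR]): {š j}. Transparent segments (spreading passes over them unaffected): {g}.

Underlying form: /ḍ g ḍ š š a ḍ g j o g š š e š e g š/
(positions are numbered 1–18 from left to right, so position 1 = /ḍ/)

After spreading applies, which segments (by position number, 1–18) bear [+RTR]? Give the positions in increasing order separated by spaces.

1 3 6 7

From /ḍ/ at 1 rightward: 2 /g/ transparent; 3 /ḍ/ is itself a trigger — this domain ends here.
From /ḍ/ at 1 leftward: word edge.
From /ḍ/ at 3 rightward: 4 /š/ blocks.
From /ḍ/ at 3 leftward: 2 /g/ transparent; 1 /ḍ/ is itself a trigger — this domain ends here.
From /ḍ/ at 7 rightward: 8 /g/ transparent; 9 /j/ blocks.
From /ḍ/ at 7 leftward: 6 /a/ → [+RTR]; 5 /š/ blocks.
Targets with no active source: positions 10 14 16 stay [-emphatic].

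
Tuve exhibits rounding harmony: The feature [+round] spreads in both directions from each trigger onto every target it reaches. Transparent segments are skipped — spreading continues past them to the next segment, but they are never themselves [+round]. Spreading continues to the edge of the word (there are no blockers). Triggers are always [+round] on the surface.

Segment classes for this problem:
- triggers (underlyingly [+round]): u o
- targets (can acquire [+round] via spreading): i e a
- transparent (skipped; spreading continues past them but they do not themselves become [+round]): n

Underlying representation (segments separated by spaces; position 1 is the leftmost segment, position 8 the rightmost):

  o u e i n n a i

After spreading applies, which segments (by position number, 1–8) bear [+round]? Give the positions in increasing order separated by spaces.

From /o/ at 1 rightward: 2 /u/ is itself a trigger — this domain ends here.
From /o/ at 1 leftward: word edge.
From /u/ at 2 rightward: 3 /e/ → [+round]; 4 /i/ → [+round]; 5 /n/ transparent; 6 /n/ transparent; 7 /a/ → [+round]; 8 /i/ → [+round]; word edge.
From /u/ at 2 leftward: 1 /o/ is itself a trigger — this domain ends here.

1 2 3 4 7 8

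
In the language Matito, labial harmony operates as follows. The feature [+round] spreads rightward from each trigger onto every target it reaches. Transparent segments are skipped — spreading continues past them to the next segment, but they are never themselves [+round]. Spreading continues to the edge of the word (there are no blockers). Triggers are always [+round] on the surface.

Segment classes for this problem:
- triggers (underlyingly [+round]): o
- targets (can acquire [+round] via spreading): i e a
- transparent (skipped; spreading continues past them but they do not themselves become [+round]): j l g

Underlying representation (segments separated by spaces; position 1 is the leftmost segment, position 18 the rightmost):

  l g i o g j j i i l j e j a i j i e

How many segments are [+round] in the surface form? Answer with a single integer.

8

From /o/ at 4 rightward: 5 /g/ transparent; 6 /j/ transparent; 7 /j/ transparent; 8 /i/ → [+round]; 9 /i/ → [+round]; 10 /l/ transparent; 11 /j/ transparent; 12 /e/ → [+round]; 13 /j/ transparent; 14 /a/ → [+round]; 15 /i/ → [+round]; 16 /j/ transparent; 17 /i/ → [+round]; 18 /e/ → [+round]; word edge.
Target with no active source: position 3 stays [-round].
[+round] positions on the surface: 4 8 9 12 14 15 17 18.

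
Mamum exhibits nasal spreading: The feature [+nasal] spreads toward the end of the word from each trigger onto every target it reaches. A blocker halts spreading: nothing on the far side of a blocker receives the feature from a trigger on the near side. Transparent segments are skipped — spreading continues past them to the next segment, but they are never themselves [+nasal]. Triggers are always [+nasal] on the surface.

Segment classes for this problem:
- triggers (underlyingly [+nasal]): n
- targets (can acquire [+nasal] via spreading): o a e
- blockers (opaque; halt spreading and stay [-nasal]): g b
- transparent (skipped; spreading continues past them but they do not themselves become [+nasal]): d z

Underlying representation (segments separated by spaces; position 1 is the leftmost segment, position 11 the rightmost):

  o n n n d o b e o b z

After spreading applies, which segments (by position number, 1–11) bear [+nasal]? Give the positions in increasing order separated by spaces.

From /n/ at 2 rightward: 3 /n/ is itself a trigger — this domain ends here.
From /n/ at 3 rightward: 4 /n/ is itself a trigger — this domain ends here.
From /n/ at 4 rightward: 5 /d/ transparent; 6 /o/ → [+nasal]; 7 /b/ blocks.
Targets with no active source: positions 1 8 9 stay [-nasal].

2 3 4 6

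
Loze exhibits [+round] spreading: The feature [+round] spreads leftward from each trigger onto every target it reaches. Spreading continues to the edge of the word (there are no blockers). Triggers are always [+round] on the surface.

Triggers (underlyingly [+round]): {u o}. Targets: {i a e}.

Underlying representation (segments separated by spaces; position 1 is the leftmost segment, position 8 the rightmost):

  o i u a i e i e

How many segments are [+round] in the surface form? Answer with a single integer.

3

From /o/ at 1 leftward: word edge.
From /u/ at 3 leftward: 2 /i/ → [+round]; 1 /o/ is itself a trigger — this domain ends here.
Targets with no active source: positions 4 5 6 7 8 stay [-round].
[+round] positions on the surface: 1 2 3.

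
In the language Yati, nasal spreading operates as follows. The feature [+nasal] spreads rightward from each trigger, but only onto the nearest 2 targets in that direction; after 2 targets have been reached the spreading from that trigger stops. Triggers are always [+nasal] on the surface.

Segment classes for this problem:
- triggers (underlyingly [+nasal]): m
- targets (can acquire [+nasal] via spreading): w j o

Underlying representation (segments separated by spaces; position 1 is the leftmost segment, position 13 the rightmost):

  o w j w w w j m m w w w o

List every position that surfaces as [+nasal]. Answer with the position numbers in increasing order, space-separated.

8 9 10 11

From /m/ at 8 rightward: 9 /m/ is itself a trigger — this domain ends here.
From /m/ at 9 rightward: 10 /w/ → [+nasal]; 11 /w/ → [+nasal]; bound reached.
Targets with no active source: positions 1 2 3 4 5 6 7 12 13 stay [-nasal].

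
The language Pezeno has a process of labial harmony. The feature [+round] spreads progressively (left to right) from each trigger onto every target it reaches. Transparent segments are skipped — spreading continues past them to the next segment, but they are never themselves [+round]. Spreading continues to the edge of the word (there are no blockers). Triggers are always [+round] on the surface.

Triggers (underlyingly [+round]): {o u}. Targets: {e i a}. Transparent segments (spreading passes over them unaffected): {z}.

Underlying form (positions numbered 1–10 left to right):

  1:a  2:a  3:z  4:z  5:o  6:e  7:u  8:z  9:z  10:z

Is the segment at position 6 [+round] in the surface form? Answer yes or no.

yes

From /o/ at 5 rightward: 6 /e/ → [+round]; 7 /u/ is itself a trigger — this domain ends here.
From /u/ at 7 rightward: 8 /z/ transparent; 9 /z/ transparent; 10 /z/ transparent; word edge.
Targets with no active source: positions 1 2 stay [-round].
[+round] positions on the surface: 5 6 7.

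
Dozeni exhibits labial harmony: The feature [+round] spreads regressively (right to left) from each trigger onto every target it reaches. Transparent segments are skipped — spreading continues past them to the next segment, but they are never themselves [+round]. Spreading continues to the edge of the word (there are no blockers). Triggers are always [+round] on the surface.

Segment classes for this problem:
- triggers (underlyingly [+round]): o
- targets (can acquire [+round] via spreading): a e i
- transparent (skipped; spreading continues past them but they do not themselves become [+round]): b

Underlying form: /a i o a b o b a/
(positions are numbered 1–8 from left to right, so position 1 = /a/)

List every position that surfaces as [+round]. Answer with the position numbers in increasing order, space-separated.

1 2 3 4 6

From /o/ at 3 leftward: 2 /i/ → [+round]; 1 /a/ → [+round]; word edge.
From /o/ at 6 leftward: 5 /b/ transparent; 4 /a/ → [+round]; 3 /o/ is itself a trigger — this domain ends here.
Target with no active source: position 8 stays [-round].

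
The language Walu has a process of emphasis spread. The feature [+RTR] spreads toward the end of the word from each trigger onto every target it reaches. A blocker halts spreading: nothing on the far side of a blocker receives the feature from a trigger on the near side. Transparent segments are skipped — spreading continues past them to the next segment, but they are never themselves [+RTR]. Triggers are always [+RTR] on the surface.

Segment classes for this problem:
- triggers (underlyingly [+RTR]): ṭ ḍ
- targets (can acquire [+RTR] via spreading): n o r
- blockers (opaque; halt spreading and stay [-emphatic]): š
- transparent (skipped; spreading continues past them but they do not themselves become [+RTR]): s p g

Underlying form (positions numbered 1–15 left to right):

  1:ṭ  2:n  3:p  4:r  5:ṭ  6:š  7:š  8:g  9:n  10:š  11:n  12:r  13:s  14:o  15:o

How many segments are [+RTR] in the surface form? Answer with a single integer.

From /ṭ/ at 1 rightward: 2 /n/ → [+RTR]; 3 /p/ transparent; 4 /r/ → [+RTR]; 5 /ṭ/ is itself a trigger — this domain ends here.
From /ṭ/ at 5 rightward: 6 /š/ blocks.
Targets with no active source: positions 9 11 12 14 15 stay [-emphatic].
[+RTR] positions on the surface: 1 2 4 5.

4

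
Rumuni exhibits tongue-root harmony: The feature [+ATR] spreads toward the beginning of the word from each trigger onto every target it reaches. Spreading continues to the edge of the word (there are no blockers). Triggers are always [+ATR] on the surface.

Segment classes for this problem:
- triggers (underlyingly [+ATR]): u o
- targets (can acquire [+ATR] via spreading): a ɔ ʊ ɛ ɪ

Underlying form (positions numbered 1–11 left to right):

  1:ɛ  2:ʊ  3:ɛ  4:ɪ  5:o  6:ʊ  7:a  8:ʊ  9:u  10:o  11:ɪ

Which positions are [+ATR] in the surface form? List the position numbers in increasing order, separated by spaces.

1 2 3 4 5 6 7 8 9 10

From /o/ at 5 leftward: 4 /ɪ/ → [+ATR]; 3 /ɛ/ → [+ATR]; 2 /ʊ/ → [+ATR]; 1 /ɛ/ → [+ATR]; word edge.
From /u/ at 9 leftward: 8 /ʊ/ → [+ATR]; 7 /a/ → [+ATR]; 6 /ʊ/ → [+ATR]; 5 /o/ is itself a trigger — this domain ends here.
From /o/ at 10 leftward: 9 /u/ is itself a trigger — this domain ends here.
Target with no active source: position 11 stays [-ATR].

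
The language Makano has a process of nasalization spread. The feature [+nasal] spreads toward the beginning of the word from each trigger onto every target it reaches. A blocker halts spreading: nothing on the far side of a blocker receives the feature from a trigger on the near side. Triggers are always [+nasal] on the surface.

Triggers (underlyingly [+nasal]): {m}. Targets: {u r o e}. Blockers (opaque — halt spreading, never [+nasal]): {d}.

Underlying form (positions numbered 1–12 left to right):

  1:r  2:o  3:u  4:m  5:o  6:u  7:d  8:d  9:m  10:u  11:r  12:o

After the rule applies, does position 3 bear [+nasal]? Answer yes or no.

yes

From /m/ at 4 leftward: 3 /u/ → [+nasal]; 2 /o/ → [+nasal]; 1 /r/ → [+nasal]; word edge.
From /m/ at 9 leftward: 8 /d/ blocks.
Targets with no active source: positions 5 6 10 11 12 stay [-nasal].
[+nasal] positions on the surface: 1 2 3 4 9.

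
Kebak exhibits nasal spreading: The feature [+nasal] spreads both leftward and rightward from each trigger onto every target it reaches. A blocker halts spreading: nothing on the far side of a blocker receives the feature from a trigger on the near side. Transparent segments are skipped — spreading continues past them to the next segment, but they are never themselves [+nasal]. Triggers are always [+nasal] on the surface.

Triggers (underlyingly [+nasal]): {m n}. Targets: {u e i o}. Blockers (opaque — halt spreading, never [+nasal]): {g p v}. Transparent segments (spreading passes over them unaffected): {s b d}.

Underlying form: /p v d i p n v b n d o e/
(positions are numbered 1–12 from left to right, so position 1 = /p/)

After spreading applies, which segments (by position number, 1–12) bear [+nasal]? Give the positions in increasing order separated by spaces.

6 9 11 12

From /n/ at 6 rightward: 7 /v/ blocks.
From /n/ at 6 leftward: 5 /p/ blocks.
From /n/ at 9 rightward: 10 /d/ transparent; 11 /o/ → [+nasal]; 12 /e/ → [+nasal]; word edge.
From /n/ at 9 leftward: 8 /b/ transparent; 7 /v/ blocks.
Target with no active source: position 4 stays [-nasal].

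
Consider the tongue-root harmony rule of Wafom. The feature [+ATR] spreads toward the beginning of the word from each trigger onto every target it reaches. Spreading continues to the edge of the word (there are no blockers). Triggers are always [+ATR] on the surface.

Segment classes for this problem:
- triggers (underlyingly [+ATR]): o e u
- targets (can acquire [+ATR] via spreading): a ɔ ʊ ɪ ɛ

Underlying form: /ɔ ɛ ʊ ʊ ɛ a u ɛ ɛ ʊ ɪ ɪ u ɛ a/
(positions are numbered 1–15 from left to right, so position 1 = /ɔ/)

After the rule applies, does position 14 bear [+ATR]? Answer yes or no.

From /u/ at 7 leftward: 6 /a/ → [+ATR]; 5 /ɛ/ → [+ATR]; 4 /ʊ/ → [+ATR]; 3 /ʊ/ → [+ATR]; 2 /ɛ/ → [+ATR]; 1 /ɔ/ → [+ATR]; word edge.
From /u/ at 13 leftward: 12 /ɪ/ → [+ATR]; 11 /ɪ/ → [+ATR]; 10 /ʊ/ → [+ATR]; 9 /ɛ/ → [+ATR]; 8 /ɛ/ → [+ATR]; 7 /u/ is itself a trigger — this domain ends here.
Targets with no active source: positions 14 15 stay [-ATR].
[+ATR] positions on the surface: 1 2 3 4 5 6 7 8 9 10 11 12 13.

no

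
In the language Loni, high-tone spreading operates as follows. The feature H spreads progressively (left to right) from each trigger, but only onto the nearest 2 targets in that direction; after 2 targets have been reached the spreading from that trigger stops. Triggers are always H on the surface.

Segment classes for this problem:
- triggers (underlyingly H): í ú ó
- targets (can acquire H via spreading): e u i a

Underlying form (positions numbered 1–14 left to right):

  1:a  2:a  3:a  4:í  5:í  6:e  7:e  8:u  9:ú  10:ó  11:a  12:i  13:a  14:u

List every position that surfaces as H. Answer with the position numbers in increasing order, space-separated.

4 5 6 7 9 10 11 12

From /í/ at 4 rightward: 5 /í/ is itself a trigger — this domain ends here.
From /í/ at 5 rightward: 6 /e/ → H; 7 /e/ → H; bound reached.
From /ú/ at 9 rightward: 10 /ó/ is itself a trigger — this domain ends here.
From /ó/ at 10 rightward: 11 /a/ → H; 12 /i/ → H; bound reached.
Targets with no active source: positions 1 2 3 8 13 14 stay [-high tone].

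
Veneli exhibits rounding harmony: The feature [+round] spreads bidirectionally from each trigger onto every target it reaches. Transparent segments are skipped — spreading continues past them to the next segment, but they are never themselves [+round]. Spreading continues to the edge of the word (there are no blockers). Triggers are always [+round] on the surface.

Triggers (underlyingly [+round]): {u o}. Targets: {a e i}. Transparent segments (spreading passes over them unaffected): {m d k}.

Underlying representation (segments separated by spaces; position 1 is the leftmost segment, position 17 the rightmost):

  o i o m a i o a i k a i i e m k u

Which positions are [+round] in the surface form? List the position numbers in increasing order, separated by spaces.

From /o/ at 1 rightward: 2 /i/ → [+round]; 3 /o/ is itself a trigger — this domain ends here.
From /o/ at 1 leftward: word edge.
From /o/ at 3 rightward: 4 /m/ transparent; 5 /a/ → [+round]; 6 /i/ → [+round]; 7 /o/ is itself a trigger — this domain ends here.
From /o/ at 3 leftward: 2 /i/ → [+round]; 1 /o/ is itself a trigger — this domain ends here.
From /o/ at 7 rightward: 8 /a/ → [+round]; 9 /i/ → [+round]; 10 /k/ transparent; 11 /a/ → [+round]; 12 /i/ → [+round]; 13 /i/ → [+round]; 14 /e/ → [+round]; 15 /m/ transparent; 16 /k/ transparent; 17 /u/ is itself a trigger — this domain ends here.
From /o/ at 7 leftward: 6 /i/ → [+round]; 5 /a/ → [+round]; 4 /m/ transparent; 3 /o/ is itself a trigger — this domain ends here.
From /u/ at 17 rightward: word edge.
From /u/ at 17 leftward: 16 /k/ transparent; 15 /m/ transparent; 14 /e/ → [+round]; 13 /i/ → [+round]; 12 /i/ → [+round]; 11 /a/ → [+round]; 10 /k/ transparent; 9 /i/ → [+round]; 8 /a/ → [+round]; 7 /o/ is itself a trigger — this domain ends here.

1 2 3 5 6 7 8 9 11 12 13 14 17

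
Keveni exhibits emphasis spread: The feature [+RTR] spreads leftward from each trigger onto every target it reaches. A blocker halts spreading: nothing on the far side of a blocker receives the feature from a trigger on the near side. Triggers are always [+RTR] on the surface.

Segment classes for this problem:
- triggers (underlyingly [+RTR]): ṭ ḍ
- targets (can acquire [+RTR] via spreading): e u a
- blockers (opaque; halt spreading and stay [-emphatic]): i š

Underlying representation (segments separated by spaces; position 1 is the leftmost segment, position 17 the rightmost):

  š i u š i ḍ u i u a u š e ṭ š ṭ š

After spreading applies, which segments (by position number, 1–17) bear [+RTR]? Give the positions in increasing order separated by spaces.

6 13 14 16

From /ḍ/ at 6 leftward: 5 /i/ blocks.
From /ṭ/ at 14 leftward: 13 /e/ → [+RTR]; 12 /š/ blocks.
From /ṭ/ at 16 leftward: 15 /š/ blocks.
Targets with no active source: positions 3 7 9 10 11 stay [-emphatic].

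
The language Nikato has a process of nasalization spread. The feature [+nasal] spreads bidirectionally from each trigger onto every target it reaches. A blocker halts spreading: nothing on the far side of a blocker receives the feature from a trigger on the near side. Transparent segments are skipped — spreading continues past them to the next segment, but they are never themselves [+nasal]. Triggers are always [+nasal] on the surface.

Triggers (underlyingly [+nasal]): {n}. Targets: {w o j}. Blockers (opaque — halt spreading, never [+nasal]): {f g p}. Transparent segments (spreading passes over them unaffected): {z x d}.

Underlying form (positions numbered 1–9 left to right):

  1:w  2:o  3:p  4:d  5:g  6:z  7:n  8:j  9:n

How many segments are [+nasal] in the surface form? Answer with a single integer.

From /n/ at 7 rightward: 8 /j/ → [+nasal]; 9 /n/ is itself a trigger — this domain ends here.
From /n/ at 7 leftward: 6 /z/ transparent; 5 /g/ blocks.
From /n/ at 9 rightward: word edge.
From /n/ at 9 leftward: 8 /j/ → [+nasal]; 7 /n/ is itself a trigger — this domain ends here.
Targets with no active source: positions 1 2 stay [-nasal].
[+nasal] positions on the surface: 7 8 9.

3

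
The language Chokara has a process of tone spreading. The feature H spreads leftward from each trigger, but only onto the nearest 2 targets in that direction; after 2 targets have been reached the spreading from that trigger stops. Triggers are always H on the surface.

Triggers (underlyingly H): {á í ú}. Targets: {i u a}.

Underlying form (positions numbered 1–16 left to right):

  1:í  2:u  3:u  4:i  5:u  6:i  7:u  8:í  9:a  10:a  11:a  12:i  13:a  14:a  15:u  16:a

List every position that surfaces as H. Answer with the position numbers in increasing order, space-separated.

1 6 7 8

From /í/ at 1 leftward: word edge.
From /í/ at 8 leftward: 7 /u/ → H; 6 /i/ → H; bound reached.
Targets with no active source: positions 2 3 4 5 9 10 11 12 13 14 15 16 stay [-high tone].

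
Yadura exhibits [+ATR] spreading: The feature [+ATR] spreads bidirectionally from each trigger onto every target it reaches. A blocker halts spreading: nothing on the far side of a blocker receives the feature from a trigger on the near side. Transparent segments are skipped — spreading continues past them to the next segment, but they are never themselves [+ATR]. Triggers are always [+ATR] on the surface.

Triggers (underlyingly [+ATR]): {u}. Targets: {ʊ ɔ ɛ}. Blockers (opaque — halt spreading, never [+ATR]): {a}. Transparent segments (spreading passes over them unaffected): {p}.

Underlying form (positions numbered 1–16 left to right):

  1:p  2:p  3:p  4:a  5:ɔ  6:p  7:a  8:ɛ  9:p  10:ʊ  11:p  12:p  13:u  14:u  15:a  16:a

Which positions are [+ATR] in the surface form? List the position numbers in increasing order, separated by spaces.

From /u/ at 13 rightward: 14 /u/ is itself a trigger — this domain ends here.
From /u/ at 13 leftward: 12 /p/ transparent; 11 /p/ transparent; 10 /ʊ/ → [+ATR]; 9 /p/ transparent; 8 /ɛ/ → [+ATR]; 7 /a/ blocks.
From /u/ at 14 rightward: 15 /a/ blocks.
From /u/ at 14 leftward: 13 /u/ is itself a trigger — this domain ends here.
Target with no active source: position 5 stays [-ATR].

8 10 13 14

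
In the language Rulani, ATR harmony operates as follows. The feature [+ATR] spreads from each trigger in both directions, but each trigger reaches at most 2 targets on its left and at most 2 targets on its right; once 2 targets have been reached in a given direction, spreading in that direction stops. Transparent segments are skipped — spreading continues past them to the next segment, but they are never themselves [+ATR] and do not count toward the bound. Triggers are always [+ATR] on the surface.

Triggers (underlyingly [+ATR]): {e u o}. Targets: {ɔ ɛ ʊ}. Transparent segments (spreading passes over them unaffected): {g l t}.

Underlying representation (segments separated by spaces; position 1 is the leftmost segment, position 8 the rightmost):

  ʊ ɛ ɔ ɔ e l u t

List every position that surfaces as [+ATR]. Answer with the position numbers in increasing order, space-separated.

3 4 5 7

From /e/ at 5 rightward: 6 /l/ transparent; 7 /u/ is itself a trigger — this domain ends here.
From /e/ at 5 leftward: 4 /ɔ/ → [+ATR]; 3 /ɔ/ → [+ATR]; bound reached.
From /u/ at 7 rightward: 8 /t/ transparent; word edge.
From /u/ at 7 leftward: 6 /l/ transparent; 5 /e/ is itself a trigger — this domain ends here.
Targets with no active source: positions 1 2 stay [-ATR].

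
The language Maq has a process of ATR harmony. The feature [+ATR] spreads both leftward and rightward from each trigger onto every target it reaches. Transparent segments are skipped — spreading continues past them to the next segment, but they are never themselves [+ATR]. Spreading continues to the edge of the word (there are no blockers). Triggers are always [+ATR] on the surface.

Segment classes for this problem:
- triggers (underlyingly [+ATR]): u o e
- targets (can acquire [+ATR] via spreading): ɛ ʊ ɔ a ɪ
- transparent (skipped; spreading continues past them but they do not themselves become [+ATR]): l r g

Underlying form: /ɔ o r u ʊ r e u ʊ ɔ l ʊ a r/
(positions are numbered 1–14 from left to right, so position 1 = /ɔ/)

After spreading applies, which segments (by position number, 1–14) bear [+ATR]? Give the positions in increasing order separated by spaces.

From /o/ at 2 rightward: 3 /r/ transparent; 4 /u/ is itself a trigger — this domain ends here.
From /o/ at 2 leftward: 1 /ɔ/ → [+ATR]; word edge.
From /u/ at 4 rightward: 5 /ʊ/ → [+ATR]; 6 /r/ transparent; 7 /e/ is itself a trigger — this domain ends here.
From /u/ at 4 leftward: 3 /r/ transparent; 2 /o/ is itself a trigger — this domain ends here.
From /e/ at 7 rightward: 8 /u/ is itself a trigger — this domain ends here.
From /e/ at 7 leftward: 6 /r/ transparent; 5 /ʊ/ → [+ATR]; 4 /u/ is itself a trigger — this domain ends here.
From /u/ at 8 rightward: 9 /ʊ/ → [+ATR]; 10 /ɔ/ → [+ATR]; 11 /l/ transparent; 12 /ʊ/ → [+ATR]; 13 /a/ → [+ATR]; 14 /r/ transparent; word edge.
From /u/ at 8 leftward: 7 /e/ is itself a trigger — this domain ends here.

1 2 4 5 7 8 9 10 12 13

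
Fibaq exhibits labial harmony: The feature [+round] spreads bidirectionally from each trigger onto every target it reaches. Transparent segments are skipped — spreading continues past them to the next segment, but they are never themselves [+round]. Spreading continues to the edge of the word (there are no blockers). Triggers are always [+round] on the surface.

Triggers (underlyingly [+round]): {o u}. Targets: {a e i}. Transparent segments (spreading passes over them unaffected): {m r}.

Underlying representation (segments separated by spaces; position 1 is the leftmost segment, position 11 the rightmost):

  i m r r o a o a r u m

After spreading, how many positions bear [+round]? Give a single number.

From /o/ at 5 rightward: 6 /a/ → [+round]; 7 /o/ is itself a trigger — this domain ends here.
From /o/ at 5 leftward: 4 /r/ transparent; 3 /r/ transparent; 2 /m/ transparent; 1 /i/ → [+round]; word edge.
From /o/ at 7 rightward: 8 /a/ → [+round]; 9 /r/ transparent; 10 /u/ is itself a trigger — this domain ends here.
From /o/ at 7 leftward: 6 /a/ → [+round]; 5 /o/ is itself a trigger — this domain ends here.
From /u/ at 10 rightward: 11 /m/ transparent; word edge.
From /u/ at 10 leftward: 9 /r/ transparent; 8 /a/ → [+round]; 7 /o/ is itself a trigger — this domain ends here.
[+round] positions on the surface: 1 5 6 7 8 10.

6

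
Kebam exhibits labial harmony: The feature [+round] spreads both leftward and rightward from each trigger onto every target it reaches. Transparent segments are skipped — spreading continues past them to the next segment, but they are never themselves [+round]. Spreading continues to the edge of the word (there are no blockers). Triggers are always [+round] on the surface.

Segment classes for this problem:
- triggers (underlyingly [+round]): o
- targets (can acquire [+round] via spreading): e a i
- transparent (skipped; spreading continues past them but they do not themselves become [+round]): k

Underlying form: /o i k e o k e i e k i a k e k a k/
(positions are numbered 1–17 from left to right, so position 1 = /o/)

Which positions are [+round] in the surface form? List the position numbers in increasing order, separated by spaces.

1 2 4 5 7 8 9 11 12 14 16

From /o/ at 1 rightward: 2 /i/ → [+round]; 3 /k/ transparent; 4 /e/ → [+round]; 5 /o/ is itself a trigger — this domain ends here.
From /o/ at 1 leftward: word edge.
From /o/ at 5 rightward: 6 /k/ transparent; 7 /e/ → [+round]; 8 /i/ → [+round]; 9 /e/ → [+round]; 10 /k/ transparent; 11 /i/ → [+round]; 12 /a/ → [+round]; 13 /k/ transparent; 14 /e/ → [+round]; 15 /k/ transparent; 16 /a/ → [+round]; 17 /k/ transparent; word edge.
From /o/ at 5 leftward: 4 /e/ → [+round]; 3 /k/ transparent; 2 /i/ → [+round]; 1 /o/ is itself a trigger — this domain ends here.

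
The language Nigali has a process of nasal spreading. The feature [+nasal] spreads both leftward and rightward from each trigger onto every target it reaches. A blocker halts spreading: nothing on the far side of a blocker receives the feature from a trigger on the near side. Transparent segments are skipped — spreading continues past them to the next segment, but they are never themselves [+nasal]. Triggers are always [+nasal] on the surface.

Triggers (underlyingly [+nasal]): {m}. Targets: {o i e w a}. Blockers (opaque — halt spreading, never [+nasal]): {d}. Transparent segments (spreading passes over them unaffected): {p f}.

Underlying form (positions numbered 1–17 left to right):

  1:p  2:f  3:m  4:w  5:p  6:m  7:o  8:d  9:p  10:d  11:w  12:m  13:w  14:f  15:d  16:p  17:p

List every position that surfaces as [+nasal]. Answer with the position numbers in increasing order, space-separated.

From /m/ at 3 rightward: 4 /w/ → [+nasal]; 5 /p/ transparent; 6 /m/ is itself a trigger — this domain ends here.
From /m/ at 3 leftward: 2 /f/ transparent; 1 /p/ transparent; word edge.
From /m/ at 6 rightward: 7 /o/ → [+nasal]; 8 /d/ blocks.
From /m/ at 6 leftward: 5 /p/ transparent; 4 /w/ → [+nasal]; 3 /m/ is itself a trigger — this domain ends here.
From /m/ at 12 rightward: 13 /w/ → [+nasal]; 14 /f/ transparent; 15 /d/ blocks.
From /m/ at 12 leftward: 11 /w/ → [+nasal]; 10 /d/ blocks.

3 4 6 7 11 12 13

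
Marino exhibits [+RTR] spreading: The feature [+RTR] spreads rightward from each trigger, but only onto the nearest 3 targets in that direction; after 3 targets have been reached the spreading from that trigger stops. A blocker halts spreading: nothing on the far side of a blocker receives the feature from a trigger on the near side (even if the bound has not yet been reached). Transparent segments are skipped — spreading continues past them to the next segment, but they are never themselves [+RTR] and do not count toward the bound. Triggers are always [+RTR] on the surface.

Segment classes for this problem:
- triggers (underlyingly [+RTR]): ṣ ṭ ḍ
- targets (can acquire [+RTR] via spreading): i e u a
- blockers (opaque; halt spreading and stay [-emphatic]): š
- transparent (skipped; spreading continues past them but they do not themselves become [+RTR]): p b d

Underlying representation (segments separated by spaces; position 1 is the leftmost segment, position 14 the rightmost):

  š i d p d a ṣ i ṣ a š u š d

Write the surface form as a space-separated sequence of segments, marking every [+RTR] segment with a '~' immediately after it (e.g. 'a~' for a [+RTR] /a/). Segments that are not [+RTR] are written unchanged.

š i d p d a ṣ~ i~ ṣ~ a~ š u š d

From /ṣ/ at 7 rightward: 8 /i/ → [+RTR]; 9 /ṣ/ is itself a trigger — this domain ends here.
From /ṣ/ at 9 rightward: 10 /a/ → [+RTR]; 11 /š/ blocks.
Targets with no active source: positions 2 6 12 stay [-emphatic].
[+RTR] positions on the surface: 7 8 9 10.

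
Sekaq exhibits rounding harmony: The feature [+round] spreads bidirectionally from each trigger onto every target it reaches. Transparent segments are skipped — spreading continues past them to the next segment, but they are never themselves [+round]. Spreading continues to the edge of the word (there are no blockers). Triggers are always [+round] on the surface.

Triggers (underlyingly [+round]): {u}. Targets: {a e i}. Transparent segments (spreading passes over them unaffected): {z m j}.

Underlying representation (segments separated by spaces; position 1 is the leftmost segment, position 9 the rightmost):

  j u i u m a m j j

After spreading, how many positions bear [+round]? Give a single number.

From /u/ at 2 rightward: 3 /i/ → [+round]; 4 /u/ is itself a trigger — this domain ends here.
From /u/ at 2 leftward: 1 /j/ transparent; word edge.
From /u/ at 4 rightward: 5 /m/ transparent; 6 /a/ → [+round]; 7 /m/ transparent; 8 /j/ transparent; 9 /j/ transparent; word edge.
From /u/ at 4 leftward: 3 /i/ → [+round]; 2 /u/ is itself a trigger — this domain ends here.
[+round] positions on the surface: 2 3 4 6.

4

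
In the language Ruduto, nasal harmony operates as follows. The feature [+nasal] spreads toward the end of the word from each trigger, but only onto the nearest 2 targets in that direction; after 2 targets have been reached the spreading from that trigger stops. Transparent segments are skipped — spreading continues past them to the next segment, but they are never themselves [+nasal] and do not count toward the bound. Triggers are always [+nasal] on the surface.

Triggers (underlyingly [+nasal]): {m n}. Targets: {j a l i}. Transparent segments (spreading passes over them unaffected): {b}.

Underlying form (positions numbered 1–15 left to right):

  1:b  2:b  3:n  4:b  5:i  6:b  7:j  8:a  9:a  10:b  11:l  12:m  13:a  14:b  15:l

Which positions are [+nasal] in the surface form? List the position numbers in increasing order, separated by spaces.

From /n/ at 3 rightward: 4 /b/ transparent; 5 /i/ → [+nasal]; 6 /b/ transparent; 7 /j/ → [+nasal]; bound reached.
From /m/ at 12 rightward: 13 /a/ → [+nasal]; 14 /b/ transparent; 15 /l/ → [+nasal]; bound reached.
Targets with no active source: positions 8 9 11 stay [-nasal].

3 5 7 12 13 15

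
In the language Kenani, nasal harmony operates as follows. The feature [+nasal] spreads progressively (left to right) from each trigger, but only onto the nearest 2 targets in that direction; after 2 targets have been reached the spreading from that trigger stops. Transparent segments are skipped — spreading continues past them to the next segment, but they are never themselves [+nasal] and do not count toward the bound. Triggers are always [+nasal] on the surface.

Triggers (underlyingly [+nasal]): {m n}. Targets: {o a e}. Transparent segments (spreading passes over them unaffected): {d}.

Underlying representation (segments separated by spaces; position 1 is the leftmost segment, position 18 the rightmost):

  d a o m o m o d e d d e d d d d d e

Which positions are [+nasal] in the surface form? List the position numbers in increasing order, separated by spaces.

From /m/ at 4 rightward: 5 /o/ → [+nasal]; 6 /m/ is itself a trigger — this domain ends here.
From /m/ at 6 rightward: 7 /o/ → [+nasal]; 8 /d/ transparent; 9 /e/ → [+nasal]; bound reached.
Targets with no active source: positions 2 3 12 18 stay [-nasal].

4 5 6 7 9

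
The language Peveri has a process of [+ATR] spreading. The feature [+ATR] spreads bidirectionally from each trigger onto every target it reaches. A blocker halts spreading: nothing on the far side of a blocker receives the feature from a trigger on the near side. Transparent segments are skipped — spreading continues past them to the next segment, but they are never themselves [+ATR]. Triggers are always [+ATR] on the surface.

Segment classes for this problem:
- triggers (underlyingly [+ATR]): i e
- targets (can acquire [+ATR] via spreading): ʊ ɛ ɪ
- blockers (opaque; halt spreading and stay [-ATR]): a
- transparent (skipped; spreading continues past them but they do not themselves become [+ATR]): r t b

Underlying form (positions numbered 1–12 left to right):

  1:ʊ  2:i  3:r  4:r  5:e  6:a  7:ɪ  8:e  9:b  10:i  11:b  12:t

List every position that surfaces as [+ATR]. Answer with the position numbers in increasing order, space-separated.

1 2 5 7 8 10

From /i/ at 2 rightward: 3 /r/ transparent; 4 /r/ transparent; 5 /e/ is itself a trigger — this domain ends here.
From /i/ at 2 leftward: 1 /ʊ/ → [+ATR]; word edge.
From /e/ at 5 rightward: 6 /a/ blocks.
From /e/ at 5 leftward: 4 /r/ transparent; 3 /r/ transparent; 2 /i/ is itself a trigger — this domain ends here.
From /e/ at 8 rightward: 9 /b/ transparent; 10 /i/ is itself a trigger — this domain ends here.
From /e/ at 8 leftward: 7 /ɪ/ → [+ATR]; 6 /a/ blocks.
From /i/ at 10 rightward: 11 /b/ transparent; 12 /t/ transparent; word edge.
From /i/ at 10 leftward: 9 /b/ transparent; 8 /e/ is itself a trigger — this domain ends here.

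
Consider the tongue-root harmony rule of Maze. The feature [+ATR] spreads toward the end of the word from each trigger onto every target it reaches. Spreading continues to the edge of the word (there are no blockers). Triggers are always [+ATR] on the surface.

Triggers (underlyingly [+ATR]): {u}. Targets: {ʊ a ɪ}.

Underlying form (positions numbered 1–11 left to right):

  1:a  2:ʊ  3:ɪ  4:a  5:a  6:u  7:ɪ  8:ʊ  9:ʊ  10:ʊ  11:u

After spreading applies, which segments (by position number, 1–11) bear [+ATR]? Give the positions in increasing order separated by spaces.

From /u/ at 6 rightward: 7 /ɪ/ → [+ATR]; 8 /ʊ/ → [+ATR]; 9 /ʊ/ → [+ATR]; 10 /ʊ/ → [+ATR]; 11 /u/ is itself a trigger — this domain ends here.
From /u/ at 11 rightward: word edge.
Targets with no active source: positions 1 2 3 4 5 stay [-ATR].

6 7 8 9 10 11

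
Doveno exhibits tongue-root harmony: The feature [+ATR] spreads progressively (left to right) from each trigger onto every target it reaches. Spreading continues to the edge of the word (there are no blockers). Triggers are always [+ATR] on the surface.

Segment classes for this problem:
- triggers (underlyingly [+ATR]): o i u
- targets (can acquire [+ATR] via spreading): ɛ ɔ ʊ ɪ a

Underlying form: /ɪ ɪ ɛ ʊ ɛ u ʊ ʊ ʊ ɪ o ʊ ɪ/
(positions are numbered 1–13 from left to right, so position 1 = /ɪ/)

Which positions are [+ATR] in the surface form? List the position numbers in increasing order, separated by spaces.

From /u/ at 6 rightward: 7 /ʊ/ → [+ATR]; 8 /ʊ/ → [+ATR]; 9 /ʊ/ → [+ATR]; 10 /ɪ/ → [+ATR]; 11 /o/ is itself a trigger — this domain ends here.
From /o/ at 11 rightward: 12 /ʊ/ → [+ATR]; 13 /ɪ/ → [+ATR]; word edge.
Targets with no active source: positions 1 2 3 4 5 stay [-ATR].

6 7 8 9 10 11 12 13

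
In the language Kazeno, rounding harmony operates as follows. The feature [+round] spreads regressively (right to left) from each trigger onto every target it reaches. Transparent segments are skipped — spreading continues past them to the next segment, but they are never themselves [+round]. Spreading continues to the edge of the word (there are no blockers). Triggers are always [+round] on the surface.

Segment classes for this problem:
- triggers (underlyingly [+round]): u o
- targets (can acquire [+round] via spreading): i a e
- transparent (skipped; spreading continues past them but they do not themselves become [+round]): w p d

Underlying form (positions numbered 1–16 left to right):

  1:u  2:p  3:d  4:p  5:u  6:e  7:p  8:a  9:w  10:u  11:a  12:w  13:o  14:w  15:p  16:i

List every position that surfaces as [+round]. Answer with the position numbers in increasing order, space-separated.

From /u/ at 1 leftward: word edge.
From /u/ at 5 leftward: 4 /p/ transparent; 3 /d/ transparent; 2 /p/ transparent; 1 /u/ is itself a trigger — this domain ends here.
From /u/ at 10 leftward: 9 /w/ transparent; 8 /a/ → [+round]; 7 /p/ transparent; 6 /e/ → [+round]; 5 /u/ is itself a trigger — this domain ends here.
From /o/ at 13 leftward: 12 /w/ transparent; 11 /a/ → [+round]; 10 /u/ is itself a trigger — this domain ends here.
Target with no active source: position 16 stays [-round].

1 5 6 8 10 11 13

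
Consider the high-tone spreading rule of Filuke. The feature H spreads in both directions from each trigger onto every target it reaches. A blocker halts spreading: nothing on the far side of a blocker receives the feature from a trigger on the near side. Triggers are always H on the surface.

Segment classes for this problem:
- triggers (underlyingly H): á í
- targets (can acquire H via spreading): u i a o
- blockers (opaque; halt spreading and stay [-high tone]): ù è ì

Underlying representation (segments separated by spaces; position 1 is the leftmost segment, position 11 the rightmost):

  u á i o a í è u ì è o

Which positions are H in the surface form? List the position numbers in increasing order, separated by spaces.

1 2 3 4 5 6

From /á/ at 2 rightward: 3 /i/ → H; 4 /o/ → H; 5 /a/ → H; 6 /í/ is itself a trigger — this domain ends here.
From /á/ at 2 leftward: 1 /u/ → H; word edge.
From /í/ at 6 rightward: 7 /è/ blocks.
From /í/ at 6 leftward: 5 /a/ → H; 4 /o/ → H; 3 /i/ → H; 2 /á/ is itself a trigger — this domain ends here.
Targets with no active source: positions 8 11 stay [-high tone].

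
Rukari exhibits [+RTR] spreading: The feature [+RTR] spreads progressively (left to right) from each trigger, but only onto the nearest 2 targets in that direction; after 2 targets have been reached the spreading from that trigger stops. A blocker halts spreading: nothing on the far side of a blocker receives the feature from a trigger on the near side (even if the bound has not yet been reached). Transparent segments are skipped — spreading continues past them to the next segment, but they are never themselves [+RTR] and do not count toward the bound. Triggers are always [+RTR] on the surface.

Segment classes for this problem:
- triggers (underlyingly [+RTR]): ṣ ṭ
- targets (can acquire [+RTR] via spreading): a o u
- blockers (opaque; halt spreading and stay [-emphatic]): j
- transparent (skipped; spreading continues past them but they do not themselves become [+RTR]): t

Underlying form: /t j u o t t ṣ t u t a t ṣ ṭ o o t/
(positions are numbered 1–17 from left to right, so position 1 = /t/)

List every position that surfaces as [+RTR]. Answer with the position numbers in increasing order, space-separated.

From /ṣ/ at 7 rightward: 8 /t/ transparent; 9 /u/ → [+RTR]; 10 /t/ transparent; 11 /a/ → [+RTR]; bound reached.
From /ṣ/ at 13 rightward: 14 /ṭ/ is itself a trigger — this domain ends here.
From /ṭ/ at 14 rightward: 15 /o/ → [+RTR]; 16 /o/ → [+RTR]; bound reached.
Targets with no active source: positions 3 4 stay [-emphatic].

7 9 11 13 14 15 16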